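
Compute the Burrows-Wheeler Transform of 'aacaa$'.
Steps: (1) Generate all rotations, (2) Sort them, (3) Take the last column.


Rotations (sorted):
  0: $aacaa -> last char: a
  1: a$aaca -> last char: a
  2: aa$aac -> last char: c
  3: aacaa$ -> last char: $
  4: acaa$a -> last char: a
  5: caa$aa -> last char: a


BWT = aac$aa


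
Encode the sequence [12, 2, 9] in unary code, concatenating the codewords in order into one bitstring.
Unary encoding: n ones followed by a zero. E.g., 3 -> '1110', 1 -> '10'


Encode each number as n ones followed by a terminating 0:
  12 -> 1111111111110 (13 bits)
  2 -> 110 (3 bits)
  9 -> 1111111110 (10 bits)
Total length = 13 + 3 + 10 = 26 bits.

Unary([12, 2, 9]) = 11111111111101101111111110 (26 bits)


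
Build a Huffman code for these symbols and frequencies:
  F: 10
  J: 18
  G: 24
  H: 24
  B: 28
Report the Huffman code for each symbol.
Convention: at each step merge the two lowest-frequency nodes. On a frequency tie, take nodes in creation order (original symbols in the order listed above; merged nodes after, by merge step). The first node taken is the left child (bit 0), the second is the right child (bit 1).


Huffman tree construction:
Step 1: Merge F(10) + J(18) = 28
Step 2: Merge G(24) + H(24) = 48
Step 3: Merge B(28) + (F+J)(28) = 56
Step 4: Merge (G+H)(48) + (B+(F+J))(56) = 104
Read each symbol's code off the tree from the root (left child = 0, right child = 1).

Codes:
  F: 110 (length 3)
  J: 111 (length 3)
  G: 00 (length 2)
  H: 01 (length 2)
  B: 10 (length 2)
Average code length: 236/104 = 2.2692 bits/symbol


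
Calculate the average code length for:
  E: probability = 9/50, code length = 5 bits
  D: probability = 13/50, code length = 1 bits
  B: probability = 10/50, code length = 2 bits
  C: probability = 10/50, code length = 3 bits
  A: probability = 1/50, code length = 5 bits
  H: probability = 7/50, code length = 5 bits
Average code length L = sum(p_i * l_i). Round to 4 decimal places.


Weighted contributions p_i * l_i:
  E: (9/50) * 5 = 45/50
  D: (13/50) * 1 = 13/50
  B: (10/50) * 2 = 20/50
  C: (10/50) * 3 = 30/50
  A: (1/50) * 5 = 5/50
  H: (7/50) * 5 = 35/50
Sum = (45 + 13 + 20 + 30 + 5 + 35)/50 = 148/50

L = 148/50 = 2.9600 bits/symbol


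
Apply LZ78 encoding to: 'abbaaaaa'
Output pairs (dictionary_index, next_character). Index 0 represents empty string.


LZ78 encoding steps:
Dictionary: {0: ''}
Step 1: w='' (idx 0), next='a' -> output (0, 'a'), add 'a' as idx 1
Step 2: w='' (idx 0), next='b' -> output (0, 'b'), add 'b' as idx 2
Step 3: w='b' (idx 2), next='a' -> output (2, 'a'), add 'ba' as idx 3
Step 4: w='a' (idx 1), next='a' -> output (1, 'a'), add 'aa' as idx 4
Step 5: w='aa' (idx 4), end of input -> output (4, '')


Encoded: [(0, 'a'), (0, 'b'), (2, 'a'), (1, 'a'), (4, '')]


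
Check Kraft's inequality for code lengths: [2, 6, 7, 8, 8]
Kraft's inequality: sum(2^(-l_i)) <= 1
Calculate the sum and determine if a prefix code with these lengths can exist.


Sum = 2^(-2) + 2^(-6) + 2^(-7) + 2^(-8) + 2^(-8)
    = 0.25 + 0.015625 + 0.0078125 + 0.00390625 + 0.00390625
    = 72/256 = 0.28125
Since 0.28125 <= 1, Kraft's inequality IS satisfied.
A prefix code with these lengths CAN exist.

Kraft sum = 0.28125. Satisfied.


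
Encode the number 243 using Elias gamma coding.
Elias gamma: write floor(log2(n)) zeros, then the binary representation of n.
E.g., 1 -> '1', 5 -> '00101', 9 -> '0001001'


num_bits = floor(log2(243)) + 1 = 8
leading_zeros = num_bits - 1 = 7
binary(243) = 11110011

Elias gamma(243) = '0000000' + '11110011' = 000000011110011 (15 bits)


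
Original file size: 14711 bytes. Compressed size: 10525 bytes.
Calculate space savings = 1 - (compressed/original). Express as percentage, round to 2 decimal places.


ratio = compressed/original = 10525/14711 = 0.715451
savings = 1 - ratio = 1 - 0.715451 = 0.284549
as a percentage: 0.284549 * 100 = 28.45%

Space savings = 1 - 10525/14711 = 28.45%


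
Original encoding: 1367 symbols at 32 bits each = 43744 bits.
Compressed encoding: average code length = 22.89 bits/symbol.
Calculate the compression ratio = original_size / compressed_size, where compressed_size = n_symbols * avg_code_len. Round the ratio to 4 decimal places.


original_size = n_symbols * orig_bits = 1367 * 32 = 43744 bits
compressed_size = n_symbols * avg_code_len = 1367 * 22.89 = 31290.63 bits
ratio = original_size / compressed_size = 43744 / 31290.63 = 1.398

Compression ratio = 1.398


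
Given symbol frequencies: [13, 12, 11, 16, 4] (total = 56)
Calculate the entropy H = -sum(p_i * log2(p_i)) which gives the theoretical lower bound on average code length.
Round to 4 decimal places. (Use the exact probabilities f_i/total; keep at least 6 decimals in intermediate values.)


Per-symbol terms -p_i * log2(p_i) with p_i = f_i/56:
  p = 13/56 = 0.232143: log2(p) = -2.106915, -p*log2(p) = 0.489105
  p = 12/56 = 0.214286: log2(p) = -2.222392, -p*log2(p) = 0.476227
  p = 11/56 = 0.196429: log2(p) = -2.347923, -p*log2(p) = 0.461199
  p = 16/56 = 0.285714: log2(p) = -1.807355, -p*log2(p) = 0.516387
  p = 4/56 = 0.071429: log2(p) = -3.807355, -p*log2(p) = 0.271954
H = 0.489105 + 0.476227 + 0.461199 + 0.516387 + 0.271954 = 2.214872

H = 2.2149 bits/symbol


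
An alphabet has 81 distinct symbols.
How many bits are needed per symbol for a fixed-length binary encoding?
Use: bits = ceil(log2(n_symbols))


log2(81) = 6.3399
Bracket: 2^6 = 64 < 81 <= 2^7 = 128
So ceil(log2(81)) = 7

bits = ceil(log2(81)) = ceil(6.3399) = 7 bits


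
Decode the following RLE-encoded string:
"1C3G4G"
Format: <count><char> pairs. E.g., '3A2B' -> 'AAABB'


Expanding each <count><char> pair:
  1C -> 'C'
  3G -> 'GGG'
  4G -> 'GGGG'

Decoded = CGGGGGGG


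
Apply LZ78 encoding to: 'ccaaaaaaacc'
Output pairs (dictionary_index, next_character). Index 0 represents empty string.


LZ78 encoding steps:
Dictionary: {0: ''}
Step 1: w='' (idx 0), next='c' -> output (0, 'c'), add 'c' as idx 1
Step 2: w='c' (idx 1), next='a' -> output (1, 'a'), add 'ca' as idx 2
Step 3: w='' (idx 0), next='a' -> output (0, 'a'), add 'a' as idx 3
Step 4: w='a' (idx 3), next='a' -> output (3, 'a'), add 'aa' as idx 4
Step 5: w='aa' (idx 4), next='a' -> output (4, 'a'), add 'aaa' as idx 5
Step 6: w='c' (idx 1), next='c' -> output (1, 'c'), add 'cc' as idx 6


Encoded: [(0, 'c'), (1, 'a'), (0, 'a'), (3, 'a'), (4, 'a'), (1, 'c')]


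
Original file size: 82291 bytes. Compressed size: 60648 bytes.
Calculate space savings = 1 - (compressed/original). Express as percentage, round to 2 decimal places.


ratio = compressed/original = 60648/82291 = 0.736994
savings = 1 - ratio = 1 - 0.736994 = 0.263006
as a percentage: 0.263006 * 100 = 26.3%

Space savings = 1 - 60648/82291 = 26.3%


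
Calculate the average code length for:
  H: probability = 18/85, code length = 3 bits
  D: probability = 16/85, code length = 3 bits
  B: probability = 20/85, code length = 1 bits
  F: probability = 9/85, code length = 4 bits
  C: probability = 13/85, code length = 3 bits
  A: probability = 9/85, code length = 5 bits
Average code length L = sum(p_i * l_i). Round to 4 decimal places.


Weighted contributions p_i * l_i:
  H: (18/85) * 3 = 54/85
  D: (16/85) * 3 = 48/85
  B: (20/85) * 1 = 20/85
  F: (9/85) * 4 = 36/85
  C: (13/85) * 3 = 39/85
  A: (9/85) * 5 = 45/85
Sum = (54 + 48 + 20 + 36 + 39 + 45)/85 = 242/85

L = 242/85 = 2.8471 bits/symbol


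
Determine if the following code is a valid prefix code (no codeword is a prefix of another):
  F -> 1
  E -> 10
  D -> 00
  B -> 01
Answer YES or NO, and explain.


Checking each pair (does one codeword prefix another?):
  F='1' vs E='10': prefix -- VIOLATION

NO -- this is NOT a valid prefix code. F (1) is a prefix of E (10).


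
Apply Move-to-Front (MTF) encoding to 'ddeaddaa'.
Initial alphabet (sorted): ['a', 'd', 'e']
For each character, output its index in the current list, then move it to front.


MTF encoding:
'd': index 1 in ['a', 'd', 'e'] -> ['d', 'a', 'e']
'd': index 0 in ['d', 'a', 'e'] -> ['d', 'a', 'e']
'e': index 2 in ['d', 'a', 'e'] -> ['e', 'd', 'a']
'a': index 2 in ['e', 'd', 'a'] -> ['a', 'e', 'd']
'd': index 2 in ['a', 'e', 'd'] -> ['d', 'a', 'e']
'd': index 0 in ['d', 'a', 'e'] -> ['d', 'a', 'e']
'a': index 1 in ['d', 'a', 'e'] -> ['a', 'd', 'e']
'a': index 0 in ['a', 'd', 'e'] -> ['a', 'd', 'e']


Output: [1, 0, 2, 2, 2, 0, 1, 0]


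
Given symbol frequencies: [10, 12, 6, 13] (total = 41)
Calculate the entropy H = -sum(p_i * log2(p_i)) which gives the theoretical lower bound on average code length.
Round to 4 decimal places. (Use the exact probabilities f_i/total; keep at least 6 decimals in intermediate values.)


Per-symbol terms -p_i * log2(p_i) with p_i = f_i/41:
  p = 10/41 = 0.243902: log2(p) = -2.035624, -p*log2(p) = 0.496494
  p = 12/41 = 0.292683: log2(p) = -1.772590, -p*log2(p) = 0.518807
  p = 6/41 = 0.146341: log2(p) = -2.772590, -p*log2(p) = 0.405745
  p = 13/41 = 0.317073: log2(p) = -1.657112, -p*log2(p) = 0.525426
H = 0.496494 + 0.518807 + 0.405745 + 0.525426 = 1.946472

H = 1.9465 bits/symbol


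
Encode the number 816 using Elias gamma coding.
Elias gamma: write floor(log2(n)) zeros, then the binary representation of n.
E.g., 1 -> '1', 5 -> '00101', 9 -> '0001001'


num_bits = floor(log2(816)) + 1 = 10
leading_zeros = num_bits - 1 = 9
binary(816) = 1100110000

Elias gamma(816) = '000000000' + '1100110000' = 0000000001100110000 (19 bits)


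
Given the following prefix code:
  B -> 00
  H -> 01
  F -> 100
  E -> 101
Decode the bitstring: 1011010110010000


Decoding step by step:
Bits 101 -> E
Bits 101 -> E
Bits 01 -> H
Bits 100 -> F
Bits 100 -> F
Bits 00 -> B


Decoded message: EEHFFB


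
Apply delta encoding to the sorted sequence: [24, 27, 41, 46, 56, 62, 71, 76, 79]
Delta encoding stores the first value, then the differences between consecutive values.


First value: 24
Deltas:
  27 - 24 = 3
  41 - 27 = 14
  46 - 41 = 5
  56 - 46 = 10
  62 - 56 = 6
  71 - 62 = 9
  76 - 71 = 5
  79 - 76 = 3


Delta encoded: [24, 3, 14, 5, 10, 6, 9, 5, 3]


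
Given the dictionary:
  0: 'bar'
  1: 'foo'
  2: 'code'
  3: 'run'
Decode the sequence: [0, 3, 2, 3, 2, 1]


Look up each index in the dictionary:
  0 -> 'bar'
  3 -> 'run'
  2 -> 'code'
  3 -> 'run'
  2 -> 'code'
  1 -> 'foo'

Decoded: "bar run code run code foo"


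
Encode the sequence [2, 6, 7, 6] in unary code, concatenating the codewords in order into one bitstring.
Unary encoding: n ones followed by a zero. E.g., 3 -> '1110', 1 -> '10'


Encode each number as n ones followed by a terminating 0:
  2 -> 110 (3 bits)
  6 -> 1111110 (7 bits)
  7 -> 11111110 (8 bits)
  6 -> 1111110 (7 bits)
Total length = 3 + 7 + 8 + 7 = 25 bits.

Unary([2, 6, 7, 6]) = 1101111110111111101111110 (25 bits)


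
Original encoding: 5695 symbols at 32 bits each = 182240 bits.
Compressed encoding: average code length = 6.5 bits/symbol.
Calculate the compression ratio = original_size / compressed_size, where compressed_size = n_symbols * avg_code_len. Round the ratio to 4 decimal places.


original_size = n_symbols * orig_bits = 5695 * 32 = 182240 bits
compressed_size = n_symbols * avg_code_len = 5695 * 6.5 = 37017.5 bits
ratio = original_size / compressed_size = 182240 / 37017.5 = 4.9231

Compression ratio = 4.9231


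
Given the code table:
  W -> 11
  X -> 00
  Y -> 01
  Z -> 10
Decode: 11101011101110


Decoding:
11 -> W
10 -> Z
10 -> Z
11 -> W
10 -> Z
11 -> W
10 -> Z


Result: WZZWZWZ


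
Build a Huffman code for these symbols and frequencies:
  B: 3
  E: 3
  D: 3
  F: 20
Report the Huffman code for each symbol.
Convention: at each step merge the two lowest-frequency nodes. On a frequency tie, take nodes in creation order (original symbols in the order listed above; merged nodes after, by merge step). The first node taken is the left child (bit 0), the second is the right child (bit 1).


Huffman tree construction:
Step 1: Merge B(3) + E(3) = 6
Step 2: Merge D(3) + (B+E)(6) = 9
Step 3: Merge (D+(B+E))(9) + F(20) = 29
Read each symbol's code off the tree from the root (left child = 0, right child = 1).

Codes:
  B: 010 (length 3)
  E: 011 (length 3)
  D: 00 (length 2)
  F: 1 (length 1)
Average code length: 44/29 = 1.5172 bits/symbol


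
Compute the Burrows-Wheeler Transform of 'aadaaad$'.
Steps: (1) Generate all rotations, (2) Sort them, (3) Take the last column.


Rotations (sorted):
  0: $aadaaad -> last char: d
  1: aaad$aad -> last char: d
  2: aad$aada -> last char: a
  3: aadaaad$ -> last char: $
  4: ad$aadaa -> last char: a
  5: adaaad$a -> last char: a
  6: d$aadaaa -> last char: a
  7: daaad$aa -> last char: a


BWT = dda$aaaa


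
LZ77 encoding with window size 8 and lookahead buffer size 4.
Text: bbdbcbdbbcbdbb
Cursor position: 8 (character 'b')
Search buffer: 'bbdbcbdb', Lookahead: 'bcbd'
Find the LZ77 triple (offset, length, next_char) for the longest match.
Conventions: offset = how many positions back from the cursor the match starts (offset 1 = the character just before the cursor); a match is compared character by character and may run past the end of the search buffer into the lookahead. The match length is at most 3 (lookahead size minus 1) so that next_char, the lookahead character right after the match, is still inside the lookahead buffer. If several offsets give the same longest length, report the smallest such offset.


Try each offset into the search buffer:
  offset=1 (pos 7, char 'b'): match length 1
  offset=2 (pos 6, char 'd'): match length 0
  offset=3 (pos 5, char 'b'): match length 1
  offset=4 (pos 4, char 'c'): match length 0
  offset=5 (pos 3, char 'b'): match length 3
  offset=6 (pos 2, char 'd'): match length 0
  offset=7 (pos 1, char 'b'): match length 1
  offset=8 (pos 0, char 'b'): match length 1
Longest match has length 3 at offset 5.
next_char = character at position 8 + 3 = 11 -> 'd'

Best match: offset=5, length=3 (matching 'bcb' starting at position 3)
LZ77 triple: (5, 3, 'd')


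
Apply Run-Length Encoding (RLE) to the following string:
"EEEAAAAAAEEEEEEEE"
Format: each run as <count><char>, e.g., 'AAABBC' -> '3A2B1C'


Scanning runs left to right:
  i=0: run of 'E' x 3 -> '3E'
  i=3: run of 'A' x 6 -> '6A'
  i=9: run of 'E' x 8 -> '8E'

RLE = 3E6A8E


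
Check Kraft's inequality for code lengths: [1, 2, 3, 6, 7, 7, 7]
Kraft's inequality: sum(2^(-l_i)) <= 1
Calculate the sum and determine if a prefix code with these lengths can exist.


Sum = 2^(-1) + 2^(-2) + 2^(-3) + 2^(-6) + 2^(-7) + 2^(-7) + 2^(-7)
    = 0.5 + 0.25 + 0.125 + 0.015625 + 0.0078125 + 0.0078125 + 0.0078125
    = 117/128 = 0.9140625
Since 0.9140625 <= 1, Kraft's inequality IS satisfied.
A prefix code with these lengths CAN exist.

Kraft sum = 0.9140625. Satisfied.


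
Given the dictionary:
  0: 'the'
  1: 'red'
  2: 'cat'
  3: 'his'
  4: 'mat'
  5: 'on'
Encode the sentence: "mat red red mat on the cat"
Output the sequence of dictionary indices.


Look up each word in the dictionary:
  'mat' -> 4
  'red' -> 1
  'red' -> 1
  'mat' -> 4
  'on' -> 5
  'the' -> 0
  'cat' -> 2

Encoded: [4, 1, 1, 4, 5, 0, 2]


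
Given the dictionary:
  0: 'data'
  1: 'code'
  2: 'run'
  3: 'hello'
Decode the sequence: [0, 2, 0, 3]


Look up each index in the dictionary:
  0 -> 'data'
  2 -> 'run'
  0 -> 'data'
  3 -> 'hello'

Decoded: "data run data hello"


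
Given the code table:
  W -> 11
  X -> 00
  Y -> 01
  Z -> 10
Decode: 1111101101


Decoding:
11 -> W
11 -> W
10 -> Z
11 -> W
01 -> Y


Result: WWZWY


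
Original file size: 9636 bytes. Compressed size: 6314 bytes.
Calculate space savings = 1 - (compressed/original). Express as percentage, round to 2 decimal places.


ratio = compressed/original = 6314/9636 = 0.655251
savings = 1 - ratio = 1 - 0.655251 = 0.344749
as a percentage: 0.344749 * 100 = 34.47%

Space savings = 1 - 6314/9636 = 34.47%


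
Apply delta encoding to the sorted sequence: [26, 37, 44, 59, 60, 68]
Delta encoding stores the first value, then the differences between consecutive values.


First value: 26
Deltas:
  37 - 26 = 11
  44 - 37 = 7
  59 - 44 = 15
  60 - 59 = 1
  68 - 60 = 8


Delta encoded: [26, 11, 7, 15, 1, 8]


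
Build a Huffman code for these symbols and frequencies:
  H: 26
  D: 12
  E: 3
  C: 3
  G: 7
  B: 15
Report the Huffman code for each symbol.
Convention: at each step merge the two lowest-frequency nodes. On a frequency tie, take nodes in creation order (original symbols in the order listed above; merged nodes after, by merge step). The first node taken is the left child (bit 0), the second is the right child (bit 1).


Huffman tree construction:
Step 1: Merge E(3) + C(3) = 6
Step 2: Merge (E+C)(6) + G(7) = 13
Step 3: Merge D(12) + ((E+C)+G)(13) = 25
Step 4: Merge B(15) + (D+((E+C)+G))(25) = 40
Step 5: Merge H(26) + (B+(D+((E+C)+G)))(40) = 66
Read each symbol's code off the tree from the root (left child = 0, right child = 1).

Codes:
  H: 0 (length 1)
  D: 110 (length 3)
  E: 11100 (length 5)
  C: 11101 (length 5)
  G: 1111 (length 4)
  B: 10 (length 2)
Average code length: 150/66 = 2.2727 bits/symbol


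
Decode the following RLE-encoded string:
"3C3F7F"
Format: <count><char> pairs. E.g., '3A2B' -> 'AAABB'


Expanding each <count><char> pair:
  3C -> 'CCC'
  3F -> 'FFF'
  7F -> 'FFFFFFF'

Decoded = CCCFFFFFFFFFF


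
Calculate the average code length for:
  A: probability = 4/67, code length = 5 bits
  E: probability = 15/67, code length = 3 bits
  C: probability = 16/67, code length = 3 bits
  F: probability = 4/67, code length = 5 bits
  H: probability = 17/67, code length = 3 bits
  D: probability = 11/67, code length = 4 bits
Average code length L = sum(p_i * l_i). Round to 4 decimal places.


Weighted contributions p_i * l_i:
  A: (4/67) * 5 = 20/67
  E: (15/67) * 3 = 45/67
  C: (16/67) * 3 = 48/67
  F: (4/67) * 5 = 20/67
  H: (17/67) * 3 = 51/67
  D: (11/67) * 4 = 44/67
Sum = (20 + 45 + 48 + 20 + 51 + 44)/67 = 228/67

L = 228/67 = 3.4030 bits/symbol


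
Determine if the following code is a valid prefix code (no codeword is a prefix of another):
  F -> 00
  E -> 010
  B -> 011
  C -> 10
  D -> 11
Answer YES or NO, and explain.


Checking each pair (does one codeword prefix another?):
  F='00' vs E='010': no prefix
  F='00' vs B='011': no prefix
  F='00' vs C='10': no prefix
  F='00' vs D='11': no prefix
  E='010' vs F='00': no prefix
  E='010' vs B='011': no prefix
  E='010' vs C='10': no prefix
  E='010' vs D='11': no prefix
  B='011' vs F='00': no prefix
  B='011' vs E='010': no prefix
  B='011' vs C='10': no prefix
  B='011' vs D='11': no prefix
  C='10' vs F='00': no prefix
  C='10' vs E='010': no prefix
  C='10' vs B='011': no prefix
  C='10' vs D='11': no prefix
  D='11' vs F='00': no prefix
  D='11' vs E='010': no prefix
  D='11' vs B='011': no prefix
  D='11' vs C='10': no prefix
No violation found over all pairs.

YES -- this is a valid prefix code. No codeword is a prefix of any other codeword.


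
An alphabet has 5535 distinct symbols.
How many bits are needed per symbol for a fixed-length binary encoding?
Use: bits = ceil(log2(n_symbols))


log2(5535) = 12.4344
Bracket: 2^12 = 4096 < 5535 <= 2^13 = 8192
So ceil(log2(5535)) = 13

bits = ceil(log2(5535)) = ceil(12.4344) = 13 bits


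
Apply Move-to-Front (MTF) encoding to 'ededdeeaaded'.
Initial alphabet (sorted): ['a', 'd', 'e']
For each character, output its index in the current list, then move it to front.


MTF encoding:
'e': index 2 in ['a', 'd', 'e'] -> ['e', 'a', 'd']
'd': index 2 in ['e', 'a', 'd'] -> ['d', 'e', 'a']
'e': index 1 in ['d', 'e', 'a'] -> ['e', 'd', 'a']
'd': index 1 in ['e', 'd', 'a'] -> ['d', 'e', 'a']
'd': index 0 in ['d', 'e', 'a'] -> ['d', 'e', 'a']
'e': index 1 in ['d', 'e', 'a'] -> ['e', 'd', 'a']
'e': index 0 in ['e', 'd', 'a'] -> ['e', 'd', 'a']
'a': index 2 in ['e', 'd', 'a'] -> ['a', 'e', 'd']
'a': index 0 in ['a', 'e', 'd'] -> ['a', 'e', 'd']
'd': index 2 in ['a', 'e', 'd'] -> ['d', 'a', 'e']
'e': index 2 in ['d', 'a', 'e'] -> ['e', 'd', 'a']
'd': index 1 in ['e', 'd', 'a'] -> ['d', 'e', 'a']


Output: [2, 2, 1, 1, 0, 1, 0, 2, 0, 2, 2, 1]


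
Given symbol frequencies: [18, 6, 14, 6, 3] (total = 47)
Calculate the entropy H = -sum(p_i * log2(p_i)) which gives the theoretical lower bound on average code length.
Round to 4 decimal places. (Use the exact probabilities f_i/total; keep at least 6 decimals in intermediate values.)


Per-symbol terms -p_i * log2(p_i) with p_i = f_i/47:
  p = 18/47 = 0.382979: log2(p) = -1.384664, -p*log2(p) = 0.530297
  p = 6/47 = 0.127660: log2(p) = -2.969626, -p*log2(p) = 0.379101
  p = 14/47 = 0.297872: log2(p) = -1.747234, -p*log2(p) = 0.520453
  p = 6/47 = 0.127660: log2(p) = -2.969626, -p*log2(p) = 0.379101
  p = 3/47 = 0.063830: log2(p) = -3.969626, -p*log2(p) = 0.253380
H = 0.530297 + 0.379101 + 0.520453 + 0.379101 + 0.253380 = 2.062332

H = 2.0623 bits/symbol


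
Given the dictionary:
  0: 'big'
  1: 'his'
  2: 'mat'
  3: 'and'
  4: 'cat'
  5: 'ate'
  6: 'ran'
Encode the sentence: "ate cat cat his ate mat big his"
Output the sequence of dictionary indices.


Look up each word in the dictionary:
  'ate' -> 5
  'cat' -> 4
  'cat' -> 4
  'his' -> 1
  'ate' -> 5
  'mat' -> 2
  'big' -> 0
  'his' -> 1

Encoded: [5, 4, 4, 1, 5, 2, 0, 1]


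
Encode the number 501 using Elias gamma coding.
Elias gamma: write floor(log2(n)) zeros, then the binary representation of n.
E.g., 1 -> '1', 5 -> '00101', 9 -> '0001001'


num_bits = floor(log2(501)) + 1 = 9
leading_zeros = num_bits - 1 = 8
binary(501) = 111110101

Elias gamma(501) = '00000000' + '111110101' = 00000000111110101 (17 bits)


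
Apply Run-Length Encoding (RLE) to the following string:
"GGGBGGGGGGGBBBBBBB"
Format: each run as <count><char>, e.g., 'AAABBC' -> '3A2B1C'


Scanning runs left to right:
  i=0: run of 'G' x 3 -> '3G'
  i=3: run of 'B' x 1 -> '1B'
  i=4: run of 'G' x 7 -> '7G'
  i=11: run of 'B' x 7 -> '7B'

RLE = 3G1B7G7B


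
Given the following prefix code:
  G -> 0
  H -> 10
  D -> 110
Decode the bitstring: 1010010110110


Decoding step by step:
Bits 10 -> H
Bits 10 -> H
Bits 0 -> G
Bits 10 -> H
Bits 110 -> D
Bits 110 -> D


Decoded message: HHGHDD


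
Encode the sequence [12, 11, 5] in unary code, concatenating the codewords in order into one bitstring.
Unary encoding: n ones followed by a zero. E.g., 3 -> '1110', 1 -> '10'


Encode each number as n ones followed by a terminating 0:
  12 -> 1111111111110 (13 bits)
  11 -> 111111111110 (12 bits)
  5 -> 111110 (6 bits)
Total length = 13 + 12 + 6 = 31 bits.

Unary([12, 11, 5]) = 1111111111110111111111110111110 (31 bits)


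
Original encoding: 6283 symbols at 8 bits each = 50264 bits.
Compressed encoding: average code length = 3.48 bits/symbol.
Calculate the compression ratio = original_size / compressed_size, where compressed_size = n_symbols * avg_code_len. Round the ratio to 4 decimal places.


original_size = n_symbols * orig_bits = 6283 * 8 = 50264 bits
compressed_size = n_symbols * avg_code_len = 6283 * 3.48 = 21864.84 bits
ratio = original_size / compressed_size = 50264 / 21864.84 = 2.2989

Compression ratio = 2.2989


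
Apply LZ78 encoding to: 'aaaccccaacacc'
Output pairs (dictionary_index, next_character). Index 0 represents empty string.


LZ78 encoding steps:
Dictionary: {0: ''}
Step 1: w='' (idx 0), next='a' -> output (0, 'a'), add 'a' as idx 1
Step 2: w='a' (idx 1), next='a' -> output (1, 'a'), add 'aa' as idx 2
Step 3: w='' (idx 0), next='c' -> output (0, 'c'), add 'c' as idx 3
Step 4: w='c' (idx 3), next='c' -> output (3, 'c'), add 'cc' as idx 4
Step 5: w='c' (idx 3), next='a' -> output (3, 'a'), add 'ca' as idx 5
Step 6: w='a' (idx 1), next='c' -> output (1, 'c'), add 'ac' as idx 6
Step 7: w='ac' (idx 6), next='c' -> output (6, 'c'), add 'acc' as idx 7


Encoded: [(0, 'a'), (1, 'a'), (0, 'c'), (3, 'c'), (3, 'a'), (1, 'c'), (6, 'c')]


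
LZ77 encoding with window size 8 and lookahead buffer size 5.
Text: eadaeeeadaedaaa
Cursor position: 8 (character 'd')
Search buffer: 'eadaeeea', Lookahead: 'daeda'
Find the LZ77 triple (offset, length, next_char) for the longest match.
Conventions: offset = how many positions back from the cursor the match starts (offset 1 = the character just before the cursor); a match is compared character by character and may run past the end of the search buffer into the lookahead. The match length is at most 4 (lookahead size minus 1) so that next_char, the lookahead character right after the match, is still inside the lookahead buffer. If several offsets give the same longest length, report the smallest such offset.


Try each offset into the search buffer:
  offset=1 (pos 7, char 'a'): match length 0
  offset=2 (pos 6, char 'e'): match length 0
  offset=3 (pos 5, char 'e'): match length 0
  offset=4 (pos 4, char 'e'): match length 0
  offset=5 (pos 3, char 'a'): match length 0
  offset=6 (pos 2, char 'd'): match length 3
  offset=7 (pos 1, char 'a'): match length 0
  offset=8 (pos 0, char 'e'): match length 0
Longest match has length 3 at offset 6.
next_char = character at position 8 + 3 = 11 -> 'd'

Best match: offset=6, length=3 (matching 'dae' starting at position 2)
LZ77 triple: (6, 3, 'd')


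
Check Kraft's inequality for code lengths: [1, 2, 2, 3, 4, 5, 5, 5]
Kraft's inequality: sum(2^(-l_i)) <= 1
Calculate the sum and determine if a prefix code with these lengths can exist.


Sum = 2^(-1) + 2^(-2) + 2^(-2) + 2^(-3) + 2^(-4) + 2^(-5) + 2^(-5) + 2^(-5)
    = 0.5 + 0.25 + 0.25 + 0.125 + 0.0625 + 0.03125 + 0.03125 + 0.03125
    = 41/32 = 1.28125
Since 1.28125 > 1, Kraft's inequality is NOT satisfied.
A prefix code with these lengths CANNOT exist.

Kraft sum = 1.28125. Not satisfied.


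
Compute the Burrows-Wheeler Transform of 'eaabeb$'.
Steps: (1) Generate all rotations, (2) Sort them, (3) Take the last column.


Rotations (sorted):
  0: $eaabeb -> last char: b
  1: aabeb$e -> last char: e
  2: abeb$ea -> last char: a
  3: b$eaabe -> last char: e
  4: beb$eaa -> last char: a
  5: eaabeb$ -> last char: $
  6: eb$eaab -> last char: b


BWT = beaea$b


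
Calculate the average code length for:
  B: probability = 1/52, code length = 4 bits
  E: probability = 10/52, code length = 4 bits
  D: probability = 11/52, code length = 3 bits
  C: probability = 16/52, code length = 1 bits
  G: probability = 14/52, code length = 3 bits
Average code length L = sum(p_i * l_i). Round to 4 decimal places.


Weighted contributions p_i * l_i:
  B: (1/52) * 4 = 4/52
  E: (10/52) * 4 = 40/52
  D: (11/52) * 3 = 33/52
  C: (16/52) * 1 = 16/52
  G: (14/52) * 3 = 42/52
Sum = (4 + 40 + 33 + 16 + 42)/52 = 135/52

L = 135/52 = 2.5962 bits/symbol


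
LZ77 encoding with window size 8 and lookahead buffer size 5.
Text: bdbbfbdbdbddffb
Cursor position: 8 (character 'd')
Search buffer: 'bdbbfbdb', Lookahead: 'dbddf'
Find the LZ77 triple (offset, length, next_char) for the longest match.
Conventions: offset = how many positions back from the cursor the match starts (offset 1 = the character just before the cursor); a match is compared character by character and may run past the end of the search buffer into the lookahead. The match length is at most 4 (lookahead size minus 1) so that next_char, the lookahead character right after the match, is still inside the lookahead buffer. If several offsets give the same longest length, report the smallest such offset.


Try each offset into the search buffer:
  offset=1 (pos 7, char 'b'): match length 0
  offset=2 (pos 6, char 'd'): match length 3
  offset=3 (pos 5, char 'b'): match length 0
  offset=4 (pos 4, char 'f'): match length 0
  offset=5 (pos 3, char 'b'): match length 0
  offset=6 (pos 2, char 'b'): match length 0
  offset=7 (pos 1, char 'd'): match length 2
  offset=8 (pos 0, char 'b'): match length 0
Longest match has length 3 at offset 2.
next_char = character at position 8 + 3 = 11 -> 'd'

Best match: offset=2, length=3 (matching 'dbd' starting at position 6)
LZ77 triple: (2, 3, 'd')


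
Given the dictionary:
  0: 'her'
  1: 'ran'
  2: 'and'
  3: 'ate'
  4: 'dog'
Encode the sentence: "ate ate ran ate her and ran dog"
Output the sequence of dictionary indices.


Look up each word in the dictionary:
  'ate' -> 3
  'ate' -> 3
  'ran' -> 1
  'ate' -> 3
  'her' -> 0
  'and' -> 2
  'ran' -> 1
  'dog' -> 4

Encoded: [3, 3, 1, 3, 0, 2, 1, 4]


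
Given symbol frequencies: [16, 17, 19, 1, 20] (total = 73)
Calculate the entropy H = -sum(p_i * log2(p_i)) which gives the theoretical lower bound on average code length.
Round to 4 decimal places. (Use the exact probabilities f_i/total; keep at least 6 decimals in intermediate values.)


Per-symbol terms -p_i * log2(p_i) with p_i = f_i/73:
  p = 16/73 = 0.219178: log2(p) = -2.189825, -p*log2(p) = 0.479962
  p = 17/73 = 0.232877: log2(p) = -2.102362, -p*log2(p) = 0.489591
  p = 19/73 = 0.260274: log2(p) = -1.941897, -p*log2(p) = 0.505425
  p = 1/73 = 0.013699: log2(p) = -6.189825, -p*log2(p) = 0.084792
  p = 20/73 = 0.273973: log2(p) = -1.867896, -p*log2(p) = 0.511752
H = 0.479962 + 0.489591 + 0.505425 + 0.084792 + 0.511752 = 2.071522

H = 2.0715 bits/symbol


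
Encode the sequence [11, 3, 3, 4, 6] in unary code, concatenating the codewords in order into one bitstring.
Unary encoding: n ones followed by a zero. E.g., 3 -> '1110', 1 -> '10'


Encode each number as n ones followed by a terminating 0:
  11 -> 111111111110 (12 bits)
  3 -> 1110 (4 bits)
  3 -> 1110 (4 bits)
  4 -> 11110 (5 bits)
  6 -> 1111110 (7 bits)
Total length = 12 + 4 + 4 + 5 + 7 = 32 bits.

Unary([11, 3, 3, 4, 6]) = 11111111111011101110111101111110 (32 bits)


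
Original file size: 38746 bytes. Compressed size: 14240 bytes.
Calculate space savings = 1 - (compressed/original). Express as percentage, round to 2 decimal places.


ratio = compressed/original = 14240/38746 = 0.367522
savings = 1 - ratio = 1 - 0.367522 = 0.632478
as a percentage: 0.632478 * 100 = 63.25%

Space savings = 1 - 14240/38746 = 63.25%


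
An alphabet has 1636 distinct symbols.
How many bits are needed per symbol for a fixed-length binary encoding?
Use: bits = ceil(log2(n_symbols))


log2(1636) = 10.676
Bracket: 2^10 = 1024 < 1636 <= 2^11 = 2048
So ceil(log2(1636)) = 11

bits = ceil(log2(1636)) = ceil(10.676) = 11 bits


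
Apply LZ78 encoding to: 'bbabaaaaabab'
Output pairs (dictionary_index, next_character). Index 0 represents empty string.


LZ78 encoding steps:
Dictionary: {0: ''}
Step 1: w='' (idx 0), next='b' -> output (0, 'b'), add 'b' as idx 1
Step 2: w='b' (idx 1), next='a' -> output (1, 'a'), add 'ba' as idx 2
Step 3: w='ba' (idx 2), next='a' -> output (2, 'a'), add 'baa' as idx 3
Step 4: w='' (idx 0), next='a' -> output (0, 'a'), add 'a' as idx 4
Step 5: w='a' (idx 4), next='a' -> output (4, 'a'), add 'aa' as idx 5
Step 6: w='ba' (idx 2), next='b' -> output (2, 'b'), add 'bab' as idx 6


Encoded: [(0, 'b'), (1, 'a'), (2, 'a'), (0, 'a'), (4, 'a'), (2, 'b')]


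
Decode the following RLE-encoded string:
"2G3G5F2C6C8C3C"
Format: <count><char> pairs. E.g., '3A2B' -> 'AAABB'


Expanding each <count><char> pair:
  2G -> 'GG'
  3G -> 'GGG'
  5F -> 'FFFFF'
  2C -> 'CC'
  6C -> 'CCCCCC'
  8C -> 'CCCCCCCC'
  3C -> 'CCC'

Decoded = GGGGGFFFFFCCCCCCCCCCCCCCCCCCC


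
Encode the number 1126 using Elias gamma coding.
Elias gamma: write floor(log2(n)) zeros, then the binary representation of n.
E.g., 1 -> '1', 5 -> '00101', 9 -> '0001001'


num_bits = floor(log2(1126)) + 1 = 11
leading_zeros = num_bits - 1 = 10
binary(1126) = 10001100110

Elias gamma(1126) = '0000000000' + '10001100110' = 000000000010001100110 (21 bits)


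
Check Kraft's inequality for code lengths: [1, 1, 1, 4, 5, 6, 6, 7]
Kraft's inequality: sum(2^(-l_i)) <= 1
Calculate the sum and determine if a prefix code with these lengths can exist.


Sum = 2^(-1) + 2^(-1) + 2^(-1) + 2^(-4) + 2^(-5) + 2^(-6) + 2^(-6) + 2^(-7)
    = 0.5 + 0.5 + 0.5 + 0.0625 + 0.03125 + 0.015625 + 0.015625 + 0.0078125
    = 209/128 = 1.6328125
Since 1.6328125 > 1, Kraft's inequality is NOT satisfied.
A prefix code with these lengths CANNOT exist.

Kraft sum = 1.6328125. Not satisfied.


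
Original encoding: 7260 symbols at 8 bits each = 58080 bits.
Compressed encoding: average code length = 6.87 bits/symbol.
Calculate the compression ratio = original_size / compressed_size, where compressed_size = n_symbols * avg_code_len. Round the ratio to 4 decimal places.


original_size = n_symbols * orig_bits = 7260 * 8 = 58080 bits
compressed_size = n_symbols * avg_code_len = 7260 * 6.87 = 49876.2 bits
ratio = original_size / compressed_size = 58080 / 49876.2 = 1.1645

Compression ratio = 1.1645


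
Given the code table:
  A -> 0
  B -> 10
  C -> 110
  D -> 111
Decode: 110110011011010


Decoding:
110 -> C
110 -> C
0 -> A
110 -> C
110 -> C
10 -> B


Result: CCACCB


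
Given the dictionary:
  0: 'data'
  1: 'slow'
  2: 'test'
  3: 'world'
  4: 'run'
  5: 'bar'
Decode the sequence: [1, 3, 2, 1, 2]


Look up each index in the dictionary:
  1 -> 'slow'
  3 -> 'world'
  2 -> 'test'
  1 -> 'slow'
  2 -> 'test'

Decoded: "slow world test slow test"


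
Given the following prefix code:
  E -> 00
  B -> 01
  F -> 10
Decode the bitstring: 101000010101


Decoding step by step:
Bits 10 -> F
Bits 10 -> F
Bits 00 -> E
Bits 01 -> B
Bits 01 -> B
Bits 01 -> B


Decoded message: FFEBBB


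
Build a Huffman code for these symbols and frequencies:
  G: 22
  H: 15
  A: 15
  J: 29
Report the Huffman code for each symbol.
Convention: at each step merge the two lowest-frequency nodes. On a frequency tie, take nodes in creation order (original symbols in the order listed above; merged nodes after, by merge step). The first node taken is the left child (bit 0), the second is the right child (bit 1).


Huffman tree construction:
Step 1: Merge H(15) + A(15) = 30
Step 2: Merge G(22) + J(29) = 51
Step 3: Merge (H+A)(30) + (G+J)(51) = 81
Read each symbol's code off the tree from the root (left child = 0, right child = 1).

Codes:
  G: 10 (length 2)
  H: 00 (length 2)
  A: 01 (length 2)
  J: 11 (length 2)
Average code length: 162/81 = 2.0000 bits/symbol


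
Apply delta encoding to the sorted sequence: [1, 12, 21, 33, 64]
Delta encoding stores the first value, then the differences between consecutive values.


First value: 1
Deltas:
  12 - 1 = 11
  21 - 12 = 9
  33 - 21 = 12
  64 - 33 = 31


Delta encoded: [1, 11, 9, 12, 31]


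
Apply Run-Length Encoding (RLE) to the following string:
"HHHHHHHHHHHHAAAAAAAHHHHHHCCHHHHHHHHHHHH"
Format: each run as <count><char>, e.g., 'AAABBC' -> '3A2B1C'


Scanning runs left to right:
  i=0: run of 'H' x 12 -> '12H'
  i=12: run of 'A' x 7 -> '7A'
  i=19: run of 'H' x 6 -> '6H'
  i=25: run of 'C' x 2 -> '2C'
  i=27: run of 'H' x 12 -> '12H'

RLE = 12H7A6H2C12H


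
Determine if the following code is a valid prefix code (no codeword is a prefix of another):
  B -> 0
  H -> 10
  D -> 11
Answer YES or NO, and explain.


Checking each pair (does one codeword prefix another?):
  B='0' vs H='10': no prefix
  B='0' vs D='11': no prefix
  H='10' vs B='0': no prefix
  H='10' vs D='11': no prefix
  D='11' vs B='0': no prefix
  D='11' vs H='10': no prefix
No violation found over all pairs.

YES -- this is a valid prefix code. No codeword is a prefix of any other codeword.


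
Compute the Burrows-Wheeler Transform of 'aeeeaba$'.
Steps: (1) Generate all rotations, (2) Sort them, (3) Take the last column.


Rotations (sorted):
  0: $aeeeaba -> last char: a
  1: a$aeeeab -> last char: b
  2: aba$aeee -> last char: e
  3: aeeeaba$ -> last char: $
  4: ba$aeeea -> last char: a
  5: eaba$aee -> last char: e
  6: eeaba$ae -> last char: e
  7: eeeaba$a -> last char: a


BWT = abe$aeea


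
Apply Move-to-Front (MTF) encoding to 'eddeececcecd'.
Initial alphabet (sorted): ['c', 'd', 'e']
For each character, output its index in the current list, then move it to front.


MTF encoding:
'e': index 2 in ['c', 'd', 'e'] -> ['e', 'c', 'd']
'd': index 2 in ['e', 'c', 'd'] -> ['d', 'e', 'c']
'd': index 0 in ['d', 'e', 'c'] -> ['d', 'e', 'c']
'e': index 1 in ['d', 'e', 'c'] -> ['e', 'd', 'c']
'e': index 0 in ['e', 'd', 'c'] -> ['e', 'd', 'c']
'c': index 2 in ['e', 'd', 'c'] -> ['c', 'e', 'd']
'e': index 1 in ['c', 'e', 'd'] -> ['e', 'c', 'd']
'c': index 1 in ['e', 'c', 'd'] -> ['c', 'e', 'd']
'c': index 0 in ['c', 'e', 'd'] -> ['c', 'e', 'd']
'e': index 1 in ['c', 'e', 'd'] -> ['e', 'c', 'd']
'c': index 1 in ['e', 'c', 'd'] -> ['c', 'e', 'd']
'd': index 2 in ['c', 'e', 'd'] -> ['d', 'c', 'e']


Output: [2, 2, 0, 1, 0, 2, 1, 1, 0, 1, 1, 2]


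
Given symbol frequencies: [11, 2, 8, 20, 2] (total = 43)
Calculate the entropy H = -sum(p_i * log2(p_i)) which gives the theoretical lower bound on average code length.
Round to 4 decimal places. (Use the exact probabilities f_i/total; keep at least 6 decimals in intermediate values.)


Per-symbol terms -p_i * log2(p_i) with p_i = f_i/43:
  p = 11/43 = 0.255814: log2(p) = -1.966833, -p*log2(p) = 0.503143
  p = 2/43 = 0.046512: log2(p) = -4.426265, -p*log2(p) = 0.205873
  p = 8/43 = 0.186047: log2(p) = -2.426265, -p*log2(p) = 0.451398
  p = 20/43 = 0.465116: log2(p) = -1.104337, -p*log2(p) = 0.513645
  p = 2/43 = 0.046512: log2(p) = -4.426265, -p*log2(p) = 0.205873
H = 0.503143 + 0.205873 + 0.451398 + 0.513645 + 0.205873 = 1.879932

H = 1.8799 bits/symbol


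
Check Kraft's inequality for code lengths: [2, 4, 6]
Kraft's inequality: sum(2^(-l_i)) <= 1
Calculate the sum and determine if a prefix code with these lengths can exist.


Sum = 2^(-2) + 2^(-4) + 2^(-6)
    = 0.25 + 0.0625 + 0.015625
    = 21/64 = 0.328125
Since 0.328125 <= 1, Kraft's inequality IS satisfied.
A prefix code with these lengths CAN exist.

Kraft sum = 0.328125. Satisfied.


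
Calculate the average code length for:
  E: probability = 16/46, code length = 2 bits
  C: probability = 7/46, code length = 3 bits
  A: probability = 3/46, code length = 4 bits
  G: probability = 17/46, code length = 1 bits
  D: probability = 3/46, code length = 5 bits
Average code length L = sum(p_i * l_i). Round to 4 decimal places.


Weighted contributions p_i * l_i:
  E: (16/46) * 2 = 32/46
  C: (7/46) * 3 = 21/46
  A: (3/46) * 4 = 12/46
  G: (17/46) * 1 = 17/46
  D: (3/46) * 5 = 15/46
Sum = (32 + 21 + 12 + 17 + 15)/46 = 97/46

L = 97/46 = 2.1087 bits/symbol


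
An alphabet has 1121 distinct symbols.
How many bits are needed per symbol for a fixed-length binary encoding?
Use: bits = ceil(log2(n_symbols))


log2(1121) = 10.1306
Bracket: 2^10 = 1024 < 1121 <= 2^11 = 2048
So ceil(log2(1121)) = 11

bits = ceil(log2(1121)) = ceil(10.1306) = 11 bits


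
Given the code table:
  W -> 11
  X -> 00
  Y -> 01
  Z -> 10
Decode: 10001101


Decoding:
10 -> Z
00 -> X
11 -> W
01 -> Y


Result: ZXWY


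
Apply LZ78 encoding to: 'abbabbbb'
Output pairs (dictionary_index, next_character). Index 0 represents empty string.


LZ78 encoding steps:
Dictionary: {0: ''}
Step 1: w='' (idx 0), next='a' -> output (0, 'a'), add 'a' as idx 1
Step 2: w='' (idx 0), next='b' -> output (0, 'b'), add 'b' as idx 2
Step 3: w='b' (idx 2), next='a' -> output (2, 'a'), add 'ba' as idx 3
Step 4: w='b' (idx 2), next='b' -> output (2, 'b'), add 'bb' as idx 4
Step 5: w='bb' (idx 4), end of input -> output (4, '')


Encoded: [(0, 'a'), (0, 'b'), (2, 'a'), (2, 'b'), (4, '')]


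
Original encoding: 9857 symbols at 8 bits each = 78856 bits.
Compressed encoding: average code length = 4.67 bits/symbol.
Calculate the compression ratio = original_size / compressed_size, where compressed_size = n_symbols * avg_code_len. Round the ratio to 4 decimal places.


original_size = n_symbols * orig_bits = 9857 * 8 = 78856 bits
compressed_size = n_symbols * avg_code_len = 9857 * 4.67 = 46032.19 bits
ratio = original_size / compressed_size = 78856 / 46032.19 = 1.7131

Compression ratio = 1.7131


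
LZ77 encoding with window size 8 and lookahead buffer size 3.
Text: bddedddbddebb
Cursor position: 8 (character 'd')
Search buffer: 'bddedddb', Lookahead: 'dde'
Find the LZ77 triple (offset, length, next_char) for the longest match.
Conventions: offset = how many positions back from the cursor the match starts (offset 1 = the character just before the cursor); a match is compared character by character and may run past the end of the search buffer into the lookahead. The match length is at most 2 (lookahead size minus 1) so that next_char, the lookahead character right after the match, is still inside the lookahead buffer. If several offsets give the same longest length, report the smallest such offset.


Try each offset into the search buffer:
  offset=1 (pos 7, char 'b'): match length 0
  offset=2 (pos 6, char 'd'): match length 1
  offset=3 (pos 5, char 'd'): match length 2
  offset=4 (pos 4, char 'd'): match length 2
  offset=5 (pos 3, char 'e'): match length 0
  offset=6 (pos 2, char 'd'): match length 1
  offset=7 (pos 1, char 'd'): match length 2
  offset=8 (pos 0, char 'b'): match length 0
Longest match has length 2, found at offsets 3, 4, 7; take the smallest, offset 3.
next_char = character at position 8 + 2 = 10 -> 'e'

Best match: offset=3, length=2 (matching 'dd' starting at position 5)
LZ77 triple: (3, 2, 'e')
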